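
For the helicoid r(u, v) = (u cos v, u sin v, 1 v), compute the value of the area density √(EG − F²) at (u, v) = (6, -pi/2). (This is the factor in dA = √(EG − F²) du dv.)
√(EG − F²)|_{(6, -pi/2)} = sqrt(37)

E = 1, F = 0, G = u^2 + 1, so EG − F² = u^2 + 1. Taking the positive square root: √(EG − F²) = sqrt(u^2 + 1). At (u, v) = (6, -pi/2): sqrt(37).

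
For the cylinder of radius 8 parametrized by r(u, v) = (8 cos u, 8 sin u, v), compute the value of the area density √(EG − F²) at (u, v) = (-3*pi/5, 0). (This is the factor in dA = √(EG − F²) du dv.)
√(EG − F²)|_{(-3*pi/5, 0)} = 8

E = 64, F = 0, G = 1, so EG − F² = 64. Taking the positive square root: √(EG − F²) = 8. At (u, v) = (-3*pi/5, 0): 8.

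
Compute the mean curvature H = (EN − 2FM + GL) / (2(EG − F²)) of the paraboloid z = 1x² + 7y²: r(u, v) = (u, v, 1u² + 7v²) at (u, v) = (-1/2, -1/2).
H = 64*sqrt(51)/2601

With E = 4*u^2 + 1, F = 28*u*v, G = 196*v^2 + 1, L = 2/sqrt(4*u^2 + 196*v^2 + 1), M = 0, N = 14/sqrt(4*u^2 + 196*v^2 + 1), assemble
  H = (EN − 2FM + GL) / (2(EG − F²)) = 4*(7*u^2 + 49*v^2 + 2)/(4*u^2 + 196*v^2 + 1)^(3/2).
At (u, v) = (-1/2, -1/2): H = 64*sqrt(51)/2601.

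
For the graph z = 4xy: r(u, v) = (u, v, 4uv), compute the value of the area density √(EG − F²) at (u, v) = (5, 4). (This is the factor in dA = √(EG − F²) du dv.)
√(EG − F²)|_{(5, 4)} = 3*sqrt(73)

E = 16*v^2 + 1, F = 16*u*v, G = 16*u^2 + 1, so EG − F² = 16*u^2 + 16*v^2 + 1. Taking the positive square root: √(EG − F²) = sqrt(16*u^2 + 16*v^2 + 1). At (u, v) = (5, 4): 3*sqrt(73).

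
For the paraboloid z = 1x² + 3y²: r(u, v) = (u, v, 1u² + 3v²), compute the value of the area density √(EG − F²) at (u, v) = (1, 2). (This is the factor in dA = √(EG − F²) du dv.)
√(EG − F²)|_{(1, 2)} = sqrt(149)

E = 4*u^2 + 1, F = 12*u*v, G = 36*v^2 + 1, so EG − F² = 4*u^2 + 36*v^2 + 1. Taking the positive square root: √(EG − F²) = sqrt(4*u^2 + 36*v^2 + 1). At (u, v) = (1, 2): sqrt(149).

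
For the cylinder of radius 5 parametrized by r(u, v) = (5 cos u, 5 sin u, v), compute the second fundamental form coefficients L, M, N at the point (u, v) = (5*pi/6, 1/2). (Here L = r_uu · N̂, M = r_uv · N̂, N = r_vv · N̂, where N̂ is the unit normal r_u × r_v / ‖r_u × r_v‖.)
L = -5;  M = 0;  N = 0

Compute the unit normal N̂(u, v) = (cos(u), sin(u), 0), and the second partials r_uu, r_uv, r_vv. Take dot products:
  L(u, v) = r_uu · N̂ = -5,
  M(u, v) = r_uv · N̂ = 0,
  N(u, v) = r_vv · N̂ = 0.
Evaluating at (u, v) = (5*pi/6, 1/2):
  L = -5, M = 0, N = 0.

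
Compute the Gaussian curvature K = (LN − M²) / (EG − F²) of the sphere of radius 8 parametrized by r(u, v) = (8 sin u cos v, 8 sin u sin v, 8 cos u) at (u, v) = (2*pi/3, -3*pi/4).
K = 1/64

Coefficients of the first fundamental form: E = 64, F = 0, G = 64*sin(u)^2.
Coefficients of the second fundamental form: L = -8*sin(u)/Abs(sin(u)), M = 0, N = -8*sin(u)^3/Abs(sin(u)).
Assemble K = (LN − M²)/(EG − F²) = 1/64. At (u, v) = (2*pi/3, -3*pi/4): K = 1/64.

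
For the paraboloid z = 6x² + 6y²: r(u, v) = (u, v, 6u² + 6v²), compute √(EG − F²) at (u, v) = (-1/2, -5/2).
√(EG − F²)|_{(-1/2, -5/2)} = sqrt(937)

E = 144*u^2 + 1, F = 144*u*v, G = 144*v^2 + 1; EG − F² = 144*u^2 + 144*v^2 + 1; √(EG − F²) = sqrt(144*u^2 + 144*v^2 + 1). At the given point: sqrt(937).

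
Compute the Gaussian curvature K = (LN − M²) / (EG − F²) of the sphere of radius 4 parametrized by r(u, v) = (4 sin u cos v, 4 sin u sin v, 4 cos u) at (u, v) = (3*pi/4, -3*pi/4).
K = 1/16

Coefficients of the first fundamental form: E = 16, F = 0, G = 16*sin(u)^2.
Coefficients of the second fundamental form: L = -4*sin(u)/Abs(sin(u)), M = 0, N = -4*sin(u)^3/Abs(sin(u)).
Assemble K = (LN − M²)/(EG − F²) = 1/16. At (u, v) = (3*pi/4, -3*pi/4): K = 1/16.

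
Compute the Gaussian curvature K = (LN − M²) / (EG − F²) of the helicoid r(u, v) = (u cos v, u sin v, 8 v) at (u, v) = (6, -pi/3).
K = -4/625

Coefficients of the first fundamental form: E = 1, F = 0, G = u^2 + 64.
Coefficients of the second fundamental form: L = 0, M = -8/sqrt(u^2 + 64), N = 0.
Assemble K = (LN − M²)/(EG − F²) = -64/(u^2 + 64)^2. At (u, v) = (6, -pi/3): K = -4/625.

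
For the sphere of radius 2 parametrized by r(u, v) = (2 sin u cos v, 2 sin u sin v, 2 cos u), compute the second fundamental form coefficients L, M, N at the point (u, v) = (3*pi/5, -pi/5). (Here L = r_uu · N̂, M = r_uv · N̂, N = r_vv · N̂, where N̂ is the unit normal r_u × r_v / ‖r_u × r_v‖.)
L = -2;  M = 0;  N = -5/4 - sqrt(5)/4

Compute the unit normal N̂(u, v) = (sin(u)^2*cos(v)/Abs(sin(u)), sin(u)^2*sin(v)/Abs(sin(u)), sin(2*u)/(2*Abs(sin(u)))), and the second partials r_uu, r_uv, r_vv. Take dot products:
  L(u, v) = r_uu · N̂ = -2*sin(u)/Abs(sin(u)),
  M(u, v) = r_uv · N̂ = 0,
  N(u, v) = r_vv · N̂ = -2*sin(u)^3/Abs(sin(u)).
Evaluating at (u, v) = (3*pi/5, -pi/5):
  L = -2, M = 0, N = -5/4 - sqrt(5)/4.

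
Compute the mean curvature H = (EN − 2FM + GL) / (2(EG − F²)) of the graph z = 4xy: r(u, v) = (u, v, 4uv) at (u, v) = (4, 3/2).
H = -384*sqrt(293)/85849

With E = 16*v^2 + 1, F = 16*u*v, G = 16*u^2 + 1, L = 0, M = 4/sqrt(16*u^2 + 16*v^2 + 1), N = 0, assemble
  H = (EN − 2FM + GL) / (2(EG − F²)) = -64*u*v/(16*u^2 + 16*v^2 + 1)^(3/2).
At (u, v) = (4, 3/2): H = -384*sqrt(293)/85849.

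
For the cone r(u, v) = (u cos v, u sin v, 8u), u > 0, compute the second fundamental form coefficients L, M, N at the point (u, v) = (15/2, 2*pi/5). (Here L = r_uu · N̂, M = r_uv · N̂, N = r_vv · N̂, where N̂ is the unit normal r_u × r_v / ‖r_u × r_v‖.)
L = 0;  M = 0;  N = 12*sqrt(65)/13

Compute the unit normal N̂(u, v) = (-8*sqrt(65)*u*cos(v)/(65*Abs(u)), -8*sqrt(65)*u*sin(v)/(65*Abs(u)), sqrt(65)*u/(65*Abs(u))), and the second partials r_uu, r_uv, r_vv. Take dot products:
  L(u, v) = r_uu · N̂ = 0,
  M(u, v) = r_uv · N̂ = 0,
  N(u, v) = r_vv · N̂ = 8*sqrt(65)*u^2/(65*Abs(u)).
Evaluating at (u, v) = (15/2, 2*pi/5):
  L = 0, M = 0, N = 12*sqrt(65)/13.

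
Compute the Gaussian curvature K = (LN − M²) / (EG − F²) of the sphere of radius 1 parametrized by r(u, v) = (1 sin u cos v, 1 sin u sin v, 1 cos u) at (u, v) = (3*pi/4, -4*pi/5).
K = 1

Coefficients of the first fundamental form: E = 1, F = 0, G = sin(u)^2.
Coefficients of the second fundamental form: L = -sin(u)/Abs(sin(u)), M = 0, N = -sin(u)^3/Abs(sin(u)).
Assemble K = (LN − M²)/(EG − F²) = 1. At (u, v) = (3*pi/4, -4*pi/5): K = 1.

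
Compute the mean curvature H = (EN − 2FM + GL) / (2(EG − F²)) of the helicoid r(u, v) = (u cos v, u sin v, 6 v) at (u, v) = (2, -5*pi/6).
H = 0

With E = 1, F = 0, G = u^2 + 36, L = 0, M = -6/sqrt(u^2 + 36), N = 0, assemble
  H = (EN − 2FM + GL) / (2(EG − F²)) = 0.
At (u, v) = (2, -5*pi/6): H = 0.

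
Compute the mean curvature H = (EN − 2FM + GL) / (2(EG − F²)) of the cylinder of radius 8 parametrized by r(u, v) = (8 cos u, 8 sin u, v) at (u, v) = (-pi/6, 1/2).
H = -1/16

With E = 64, F = 0, G = 1, L = -8, M = 0, N = 0, assemble
  H = (EN − 2FM + GL) / (2(EG − F²)) = -1/16.
At (u, v) = (-pi/6, 1/2): H = -1/16.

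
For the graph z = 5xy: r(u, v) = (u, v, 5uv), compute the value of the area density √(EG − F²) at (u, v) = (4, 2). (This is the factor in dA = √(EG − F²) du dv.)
√(EG − F²)|_{(4, 2)} = sqrt(501)

E = 25*v^2 + 1, F = 25*u*v, G = 25*u^2 + 1, so EG − F² = 25*u^2 + 25*v^2 + 1. Taking the positive square root: √(EG − F²) = sqrt(25*u^2 + 25*v^2 + 1). At (u, v) = (4, 2): sqrt(501).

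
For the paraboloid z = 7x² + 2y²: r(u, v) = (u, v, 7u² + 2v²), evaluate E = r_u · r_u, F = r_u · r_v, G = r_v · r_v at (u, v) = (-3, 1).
E = 1765;  F = -168;  G = 17

Partials: r_u = (1, 0, 14*u), r_v = (0, 1, 4*v). As functions of (u, v):
  E = r_u · r_u = 196*u^2 + 1,
  F = r_u · r_v = 56*u*v,
  G = r_v · r_v = 16*v^2 + 1.
Evaluating at (u, v) = (-3, 1): E = 1765, F = -168, G = 17.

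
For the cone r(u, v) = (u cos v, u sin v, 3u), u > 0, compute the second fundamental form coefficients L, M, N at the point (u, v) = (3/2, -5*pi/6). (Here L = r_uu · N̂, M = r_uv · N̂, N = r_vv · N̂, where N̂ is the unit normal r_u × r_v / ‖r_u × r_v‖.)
L = 0;  M = 0;  N = 9*sqrt(10)/20

Compute the unit normal N̂(u, v) = (-3*sqrt(10)*u*cos(v)/(10*Abs(u)), -3*sqrt(10)*u*sin(v)/(10*Abs(u)), sqrt(10)*u/(10*Abs(u))), and the second partials r_uu, r_uv, r_vv. Take dot products:
  L(u, v) = r_uu · N̂ = 0,
  M(u, v) = r_uv · N̂ = 0,
  N(u, v) = r_vv · N̂ = 3*sqrt(10)*u^2/(10*Abs(u)).
Evaluating at (u, v) = (3/2, -5*pi/6):
  L = 0, M = 0, N = 9*sqrt(10)/20.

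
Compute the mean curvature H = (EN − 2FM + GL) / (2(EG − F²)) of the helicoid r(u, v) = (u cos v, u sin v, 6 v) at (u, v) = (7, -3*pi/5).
H = 0

With E = 1, F = 0, G = u^2 + 36, L = 0, M = -6/sqrt(u^2 + 36), N = 0, assemble
  H = (EN − 2FM + GL) / (2(EG − F²)) = 0.
At (u, v) = (7, -3*pi/5): H = 0.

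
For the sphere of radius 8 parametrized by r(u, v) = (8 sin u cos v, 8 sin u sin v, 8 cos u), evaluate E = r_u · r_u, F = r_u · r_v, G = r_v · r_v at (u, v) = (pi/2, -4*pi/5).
E = 64;  F = 0;  G = 64

Partials: r_u = (8*cos(u)*cos(v), 8*sin(v)*cos(u), -8*sin(u)), r_v = (-8*sin(u)*sin(v), 8*sin(u)*cos(v), 0). As functions of (u, v):
  E = r_u · r_u = 64,
  F = r_u · r_v = 0,
  G = r_v · r_v = 64*sin(u)^2.
Evaluating at (u, v) = (pi/2, -4*pi/5): E = 64, F = 0, G = 64.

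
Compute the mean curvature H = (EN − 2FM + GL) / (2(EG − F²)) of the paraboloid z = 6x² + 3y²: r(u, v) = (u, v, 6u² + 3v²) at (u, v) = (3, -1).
H = 4113*sqrt(1333)/1776889

With E = 144*u^2 + 1, F = 72*u*v, G = 36*v^2 + 1, L = 12/sqrt(144*u^2 + 36*v^2 + 1), M = 0, N = 6/sqrt(144*u^2 + 36*v^2 + 1), assemble
  H = (EN − 2FM + GL) / (2(EG − F²)) = 9*(48*u^2 + 24*v^2 + 1)/(144*u^2 + 36*v^2 + 1)^(3/2).
At (u, v) = (3, -1): H = 4113*sqrt(1333)/1776889.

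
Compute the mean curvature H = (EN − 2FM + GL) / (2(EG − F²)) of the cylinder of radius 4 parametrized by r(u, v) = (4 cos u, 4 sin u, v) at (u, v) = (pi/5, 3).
H = -1/8

With E = 16, F = 0, G = 1, L = -4, M = 0, N = 0, assemble
  H = (EN − 2FM + GL) / (2(EG − F²)) = -1/8.
At (u, v) = (pi/5, 3): H = -1/8.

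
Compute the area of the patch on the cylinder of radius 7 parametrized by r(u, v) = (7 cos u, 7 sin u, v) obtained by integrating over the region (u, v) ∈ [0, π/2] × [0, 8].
Area = 28*pi

Area = ∫∫ √(EG − F²) du dv with √(EG − F²) = 7. Integrating over [0, π/2] × [0, 8] gives 28*pi.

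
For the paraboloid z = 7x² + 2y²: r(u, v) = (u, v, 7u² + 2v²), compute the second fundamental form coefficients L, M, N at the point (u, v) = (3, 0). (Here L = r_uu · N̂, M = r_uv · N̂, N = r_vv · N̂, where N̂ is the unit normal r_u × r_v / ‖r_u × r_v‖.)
L = 14*sqrt(1765)/1765;  M = 0;  N = 4*sqrt(1765)/1765

Compute the unit normal N̂(u, v) = (-14*u/sqrt(196*u^2 + 16*v^2 + 1), -4*v/sqrt(196*u^2 + 16*v^2 + 1), 1/sqrt(196*u^2 + 16*v^2 + 1)), and the second partials r_uu, r_uv, r_vv. Take dot products:
  L(u, v) = r_uu · N̂ = 14/sqrt(196*u^2 + 16*v^2 + 1),
  M(u, v) = r_uv · N̂ = 0,
  N(u, v) = r_vv · N̂ = 4/sqrt(196*u^2 + 16*v^2 + 1).
Evaluating at (u, v) = (3, 0):
  L = 14*sqrt(1765)/1765, M = 0, N = 4*sqrt(1765)/1765.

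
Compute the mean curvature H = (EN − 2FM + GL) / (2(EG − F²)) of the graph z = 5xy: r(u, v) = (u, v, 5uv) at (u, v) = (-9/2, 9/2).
H = 10125*sqrt(4054)/8217458

With E = 25*v^2 + 1, F = 25*u*v, G = 25*u^2 + 1, L = 0, M = 5/sqrt(25*u^2 + 25*v^2 + 1), N = 0, assemble
  H = (EN − 2FM + GL) / (2(EG − F²)) = -125*u*v/(25*u^2 + 25*v^2 + 1)^(3/2).
At (u, v) = (-9/2, 9/2): H = 10125*sqrt(4054)/8217458.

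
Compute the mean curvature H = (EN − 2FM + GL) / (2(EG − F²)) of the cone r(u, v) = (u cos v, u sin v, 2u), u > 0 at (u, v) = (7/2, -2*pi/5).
H = 2*sqrt(5)/35

With E = 5, F = 0, G = u^2, L = 0, M = 0, N = 2*sqrt(5)*u^2/(5*Abs(u)), assemble
  H = (EN − 2FM + GL) / (2(EG − F²)) = sqrt(5)/(5*Abs(u)).
At (u, v) = (7/2, -2*pi/5): H = 2*sqrt(5)/35.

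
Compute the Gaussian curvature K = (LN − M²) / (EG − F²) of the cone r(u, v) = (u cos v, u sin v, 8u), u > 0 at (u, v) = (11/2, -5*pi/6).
K = 0

Coefficients of the first fundamental form: E = 65, F = 0, G = u^2.
Coefficients of the second fundamental form: L = 0, M = 0, N = 8*sqrt(65)*u^2/(65*Abs(u)).
Assemble K = (LN − M²)/(EG − F²) = 0. At (u, v) = (11/2, -5*pi/6): K = 0.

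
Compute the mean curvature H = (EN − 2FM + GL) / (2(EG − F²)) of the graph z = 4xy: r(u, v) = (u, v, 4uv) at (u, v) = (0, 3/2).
H = 0

With E = 16*v^2 + 1, F = 16*u*v, G = 16*u^2 + 1, L = 0, M = 4/sqrt(16*u^2 + 16*v^2 + 1), N = 0, assemble
  H = (EN − 2FM + GL) / (2(EG − F²)) = -64*u*v/(16*u^2 + 16*v^2 + 1)^(3/2).
At (u, v) = (0, 3/2): H = 0.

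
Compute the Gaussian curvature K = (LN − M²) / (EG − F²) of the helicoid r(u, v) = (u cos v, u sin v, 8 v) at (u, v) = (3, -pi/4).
K = -64/5329

Coefficients of the first fundamental form: E = 1, F = 0, G = u^2 + 64.
Coefficients of the second fundamental form: L = 0, M = -8/sqrt(u^2 + 64), N = 0.
Assemble K = (LN − M²)/(EG − F²) = -64/(u^2 + 64)^2. At (u, v) = (3, -pi/4): K = -64/5329.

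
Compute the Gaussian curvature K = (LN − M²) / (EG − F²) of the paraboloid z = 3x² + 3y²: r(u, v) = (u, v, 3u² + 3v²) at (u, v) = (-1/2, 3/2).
K = 36/8281

Coefficients of the first fundamental form: E = 36*u^2 + 1, F = 36*u*v, G = 36*v^2 + 1.
Coefficients of the second fundamental form: L = 6/sqrt(36*u^2 + 36*v^2 + 1), M = 0, N = 6/sqrt(36*u^2 + 36*v^2 + 1).
Assemble K = (LN − M²)/(EG − F²) = 36/(1296*u^4 + 2592*u^2*v^2 + 72*u^2 + 1296*v^4 + 72*v^2 + 1). At (u, v) = (-1/2, 3/2): K = 36/8281.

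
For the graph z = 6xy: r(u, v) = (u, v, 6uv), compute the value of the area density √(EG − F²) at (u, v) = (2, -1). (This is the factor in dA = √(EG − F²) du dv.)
√(EG − F²)|_{(2, -1)} = sqrt(181)

E = 36*v^2 + 1, F = 36*u*v, G = 36*u^2 + 1, so EG − F² = 36*u^2 + 36*v^2 + 1. Taking the positive square root: √(EG − F²) = sqrt(36*u^2 + 36*v^2 + 1). At (u, v) = (2, -1): sqrt(181).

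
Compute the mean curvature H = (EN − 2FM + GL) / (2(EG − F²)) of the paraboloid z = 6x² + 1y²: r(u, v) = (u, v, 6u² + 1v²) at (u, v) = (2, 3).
H = 799*sqrt(613)/375769

With E = 144*u^2 + 1, F = 24*u*v, G = 4*v^2 + 1, L = 12/sqrt(144*u^2 + 4*v^2 + 1), M = 0, N = 2/sqrt(144*u^2 + 4*v^2 + 1), assemble
  H = (EN − 2FM + GL) / (2(EG − F²)) = (144*u^2 + 24*v^2 + 7)/(144*u^2 + 4*v^2 + 1)^(3/2).
At (u, v) = (2, 3): H = 799*sqrt(613)/375769.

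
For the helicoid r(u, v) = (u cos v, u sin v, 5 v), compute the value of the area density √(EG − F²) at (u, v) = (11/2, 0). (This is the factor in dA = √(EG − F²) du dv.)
√(EG − F²)|_{(11/2, 0)} = sqrt(221)/2

E = 1, F = 0, G = u^2 + 25, so EG − F² = u^2 + 25. Taking the positive square root: √(EG − F²) = sqrt(u^2 + 25). At (u, v) = (11/2, 0): sqrt(221)/2.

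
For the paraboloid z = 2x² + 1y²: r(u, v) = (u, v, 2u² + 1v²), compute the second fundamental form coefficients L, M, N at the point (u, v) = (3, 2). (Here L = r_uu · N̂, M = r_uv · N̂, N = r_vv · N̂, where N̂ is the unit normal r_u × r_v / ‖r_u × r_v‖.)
L = 4*sqrt(161)/161;  M = 0;  N = 2*sqrt(161)/161

Compute the unit normal N̂(u, v) = (-4*u/sqrt(16*u^2 + 4*v^2 + 1), -2*v/sqrt(16*u^2 + 4*v^2 + 1), 1/sqrt(16*u^2 + 4*v^2 + 1)), and the second partials r_uu, r_uv, r_vv. Take dot products:
  L(u, v) = r_uu · N̂ = 4/sqrt(16*u^2 + 4*v^2 + 1),
  M(u, v) = r_uv · N̂ = 0,
  N(u, v) = r_vv · N̂ = 2/sqrt(16*u^2 + 4*v^2 + 1).
Evaluating at (u, v) = (3, 2):
  L = 4*sqrt(161)/161, M = 0, N = 2*sqrt(161)/161.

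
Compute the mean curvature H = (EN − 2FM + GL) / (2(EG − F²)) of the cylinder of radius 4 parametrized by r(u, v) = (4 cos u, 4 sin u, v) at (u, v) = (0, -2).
H = -1/8

With E = 16, F = 0, G = 1, L = -4, M = 0, N = 0, assemble
  H = (EN − 2FM + GL) / (2(EG − F²)) = -1/8.
At (u, v) = (0, -2): H = -1/8.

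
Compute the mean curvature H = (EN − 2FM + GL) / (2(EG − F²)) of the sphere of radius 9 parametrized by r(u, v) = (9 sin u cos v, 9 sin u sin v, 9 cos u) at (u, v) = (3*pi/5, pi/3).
H = -1/9

With E = 81, F = 0, G = 81*sin(u)^2, L = -9*sin(u)/Abs(sin(u)), M = 0, N = -9*sin(u)^3/Abs(sin(u)), assemble
  H = (EN − 2FM + GL) / (2(EG − F²)) = -sin(u)/(9*Abs(sin(u))).
At (u, v) = (3*pi/5, pi/3): H = -1/9.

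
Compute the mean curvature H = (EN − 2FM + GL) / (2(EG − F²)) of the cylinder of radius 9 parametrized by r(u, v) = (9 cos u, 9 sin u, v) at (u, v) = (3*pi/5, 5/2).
H = -1/18

With E = 81, F = 0, G = 1, L = -9, M = 0, N = 0, assemble
  H = (EN − 2FM + GL) / (2(EG − F²)) = -1/18.
At (u, v) = (3*pi/5, 5/2): H = -1/18.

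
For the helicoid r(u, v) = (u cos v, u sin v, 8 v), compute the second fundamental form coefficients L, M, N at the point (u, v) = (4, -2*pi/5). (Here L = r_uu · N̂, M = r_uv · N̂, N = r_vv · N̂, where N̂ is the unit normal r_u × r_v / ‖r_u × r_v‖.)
L = 0;  M = -2*sqrt(5)/5;  N = 0

Compute the unit normal N̂(u, v) = (8*sin(v)/sqrt(u^2 + 64), -8*cos(v)/sqrt(u^2 + 64), u/sqrt(u^2 + 64)), and the second partials r_uu, r_uv, r_vv. Take dot products:
  L(u, v) = r_uu · N̂ = 0,
  M(u, v) = r_uv · N̂ = -8/sqrt(u^2 + 64),
  N(u, v) = r_vv · N̂ = 0.
Evaluating at (u, v) = (4, -2*pi/5):
  L = 0, M = -2*sqrt(5)/5, N = 0.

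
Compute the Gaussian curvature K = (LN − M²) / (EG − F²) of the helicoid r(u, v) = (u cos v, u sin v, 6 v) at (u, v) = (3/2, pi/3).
K = -64/2601

Coefficients of the first fundamental form: E = 1, F = 0, G = u^2 + 36.
Coefficients of the second fundamental form: L = 0, M = -6/sqrt(u^2 + 36), N = 0.
Assemble K = (LN − M²)/(EG − F²) = -36/(u^2 + 36)^2. At (u, v) = (3/2, pi/3): K = -64/2601.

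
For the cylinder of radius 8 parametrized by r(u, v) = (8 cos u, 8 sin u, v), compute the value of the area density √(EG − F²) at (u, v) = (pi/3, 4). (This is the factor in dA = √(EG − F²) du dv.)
√(EG − F²)|_{(pi/3, 4)} = 8

E = 64, F = 0, G = 1, so EG − F² = 64. Taking the positive square root: √(EG − F²) = 8. At (u, v) = (pi/3, 4): 8.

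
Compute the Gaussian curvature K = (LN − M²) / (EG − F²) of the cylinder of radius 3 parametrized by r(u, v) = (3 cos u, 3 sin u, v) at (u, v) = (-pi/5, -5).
K = 0

Coefficients of the first fundamental form: E = 9, F = 0, G = 1.
Coefficients of the second fundamental form: L = -3, M = 0, N = 0.
Assemble K = (LN − M²)/(EG − F²) = 0. At (u, v) = (-pi/5, -5): K = 0.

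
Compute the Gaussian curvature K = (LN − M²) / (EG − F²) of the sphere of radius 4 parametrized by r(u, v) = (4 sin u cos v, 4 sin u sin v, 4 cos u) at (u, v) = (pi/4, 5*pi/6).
K = 1/16

Coefficients of the first fundamental form: E = 16, F = 0, G = 16*sin(u)^2.
Coefficients of the second fundamental form: L = -4*sin(u)/Abs(sin(u)), M = 0, N = -4*sin(u)^3/Abs(sin(u)).
Assemble K = (LN − M²)/(EG − F²) = 1/16. At (u, v) = (pi/4, 5*pi/6): K = 1/16.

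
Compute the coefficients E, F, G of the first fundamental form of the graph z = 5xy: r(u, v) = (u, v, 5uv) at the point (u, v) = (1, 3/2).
E = 229/4;  F = 75/2;  G = 26

Partials: r_u = (1, 0, 5*v), r_v = (0, 1, 5*u). As functions of (u, v):
  E = r_u · r_u = 25*v^2 + 1,
  F = r_u · r_v = 25*u*v,
  G = r_v · r_v = 25*u^2 + 1.
Evaluating at (u, v) = (1, 3/2): E = 229/4, F = 75/2, G = 26.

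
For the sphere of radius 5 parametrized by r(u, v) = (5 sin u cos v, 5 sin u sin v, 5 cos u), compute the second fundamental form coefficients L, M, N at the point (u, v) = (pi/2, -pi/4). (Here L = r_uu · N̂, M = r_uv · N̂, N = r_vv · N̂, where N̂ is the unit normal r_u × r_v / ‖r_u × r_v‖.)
L = -5;  M = 0;  N = -5

Compute the unit normal N̂(u, v) = (sin(u)^2*cos(v)/Abs(sin(u)), sin(u)^2*sin(v)/Abs(sin(u)), sin(2*u)/(2*Abs(sin(u)))), and the second partials r_uu, r_uv, r_vv. Take dot products:
  L(u, v) = r_uu · N̂ = -5*sin(u)/Abs(sin(u)),
  M(u, v) = r_uv · N̂ = 0,
  N(u, v) = r_vv · N̂ = -5*sin(u)^3/Abs(sin(u)).
Evaluating at (u, v) = (pi/2, -pi/4):
  L = -5, M = 0, N = -5.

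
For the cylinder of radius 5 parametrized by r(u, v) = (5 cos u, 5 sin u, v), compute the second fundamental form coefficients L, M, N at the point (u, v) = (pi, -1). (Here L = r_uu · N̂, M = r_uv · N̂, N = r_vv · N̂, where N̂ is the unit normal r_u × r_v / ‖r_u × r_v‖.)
L = -5;  M = 0;  N = 0

Compute the unit normal N̂(u, v) = (cos(u), sin(u), 0), and the second partials r_uu, r_uv, r_vv. Take dot products:
  L(u, v) = r_uu · N̂ = -5,
  M(u, v) = r_uv · N̂ = 0,
  N(u, v) = r_vv · N̂ = 0.
Evaluating at (u, v) = (pi, -1):
  L = -5, M = 0, N = 0.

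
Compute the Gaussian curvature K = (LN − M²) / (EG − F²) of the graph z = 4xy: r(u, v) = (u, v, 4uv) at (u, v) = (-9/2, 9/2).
K = -16/421201

Coefficients of the first fundamental form: E = 16*v^2 + 1, F = 16*u*v, G = 16*u^2 + 1.
Coefficients of the second fundamental form: L = 0, M = 4/sqrt(16*u^2 + 16*v^2 + 1), N = 0.
Assemble K = (LN − M²)/(EG − F²) = -16/(256*u^4 + 512*u^2*v^2 + 32*u^2 + 256*v^4 + 32*v^2 + 1). At (u, v) = (-9/2, 9/2): K = -16/421201.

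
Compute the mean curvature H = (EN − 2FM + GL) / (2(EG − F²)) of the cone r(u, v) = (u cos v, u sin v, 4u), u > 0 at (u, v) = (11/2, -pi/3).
H = 4*sqrt(17)/187

With E = 17, F = 0, G = u^2, L = 0, M = 0, N = 4*sqrt(17)*u^2/(17*Abs(u)), assemble
  H = (EN − 2FM + GL) / (2(EG − F²)) = 2*sqrt(17)/(17*Abs(u)).
At (u, v) = (11/2, -pi/3): H = 4*sqrt(17)/187.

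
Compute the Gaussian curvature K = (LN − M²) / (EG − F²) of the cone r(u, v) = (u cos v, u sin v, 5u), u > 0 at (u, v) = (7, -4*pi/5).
K = 0

Coefficients of the first fundamental form: E = 26, F = 0, G = u^2.
Coefficients of the second fundamental form: L = 0, M = 0, N = 5*sqrt(26)*u^2/(26*Abs(u)).
Assemble K = (LN − M²)/(EG − F²) = 0. At (u, v) = (7, -4*pi/5): K = 0.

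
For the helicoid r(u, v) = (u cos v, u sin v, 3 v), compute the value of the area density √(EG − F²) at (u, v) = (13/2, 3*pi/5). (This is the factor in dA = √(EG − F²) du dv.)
√(EG − F²)|_{(13/2, 3*pi/5)} = sqrt(205)/2

E = 1, F = 0, G = u^2 + 9, so EG − F² = u^2 + 9. Taking the positive square root: √(EG − F²) = sqrt(u^2 + 9). At (u, v) = (13/2, 3*pi/5): sqrt(205)/2.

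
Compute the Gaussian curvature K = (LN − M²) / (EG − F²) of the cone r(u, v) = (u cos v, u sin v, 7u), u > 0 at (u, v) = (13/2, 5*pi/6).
K = 0

Coefficients of the first fundamental form: E = 50, F = 0, G = u^2.
Coefficients of the second fundamental form: L = 0, M = 0, N = 7*sqrt(2)*u^2/(10*Abs(u)).
Assemble K = (LN − M²)/(EG − F²) = 0. At (u, v) = (13/2, 5*pi/6): K = 0.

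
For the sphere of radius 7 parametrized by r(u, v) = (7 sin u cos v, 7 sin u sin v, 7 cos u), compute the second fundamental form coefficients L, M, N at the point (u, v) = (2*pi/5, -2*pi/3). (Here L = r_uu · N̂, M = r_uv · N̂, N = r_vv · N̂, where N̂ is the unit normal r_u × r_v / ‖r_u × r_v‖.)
L = -7;  M = 0;  N = -35/8 - 7*sqrt(5)/8

Compute the unit normal N̂(u, v) = (sin(u)^2*cos(v)/Abs(sin(u)), sin(u)^2*sin(v)/Abs(sin(u)), sin(2*u)/(2*Abs(sin(u)))), and the second partials r_uu, r_uv, r_vv. Take dot products:
  L(u, v) = r_uu · N̂ = -7*sin(u)/Abs(sin(u)),
  M(u, v) = r_uv · N̂ = 0,
  N(u, v) = r_vv · N̂ = -7*sin(u)^3/Abs(sin(u)).
Evaluating at (u, v) = (2*pi/5, -2*pi/3):
  L = -7, M = 0, N = -35/8 - 7*sqrt(5)/8.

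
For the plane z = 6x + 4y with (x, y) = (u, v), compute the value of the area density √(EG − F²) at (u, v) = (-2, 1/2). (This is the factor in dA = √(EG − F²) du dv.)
√(EG − F²)|_{(-2, 1/2)} = sqrt(53)

E = 37, F = 24, G = 17, so EG − F² = 53. Taking the positive square root: √(EG − F²) = sqrt(53). At (u, v) = (-2, 1/2): sqrt(53).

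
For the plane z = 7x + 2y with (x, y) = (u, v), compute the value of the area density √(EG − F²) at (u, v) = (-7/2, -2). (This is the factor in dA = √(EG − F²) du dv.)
√(EG − F²)|_{(-7/2, -2)} = 3*sqrt(6)

E = 50, F = 14, G = 5, so EG − F² = 54. Taking the positive square root: √(EG − F²) = 3*sqrt(6). At (u, v) = (-7/2, -2): 3*sqrt(6).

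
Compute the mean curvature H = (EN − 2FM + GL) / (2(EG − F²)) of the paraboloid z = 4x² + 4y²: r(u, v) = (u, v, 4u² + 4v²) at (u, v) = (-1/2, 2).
H = 1096*sqrt(273)/74529

With E = 64*u^2 + 1, F = 64*u*v, G = 64*v^2 + 1, L = 8/sqrt(64*u^2 + 64*v^2 + 1), M = 0, N = 8/sqrt(64*u^2 + 64*v^2 + 1), assemble
  H = (EN − 2FM + GL) / (2(EG − F²)) = 8*(32*u^2 + 32*v^2 + 1)/(64*u^2 + 64*v^2 + 1)^(3/2).
At (u, v) = (-1/2, 2): H = 1096*sqrt(273)/74529.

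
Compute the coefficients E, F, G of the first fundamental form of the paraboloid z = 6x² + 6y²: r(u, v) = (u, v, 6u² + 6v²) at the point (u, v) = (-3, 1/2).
E = 1297;  F = -216;  G = 37

Partials: r_u = (1, 0, 12*u), r_v = (0, 1, 12*v). As functions of (u, v):
  E = r_u · r_u = 144*u^2 + 1,
  F = r_u · r_v = 144*u*v,
  G = r_v · r_v = 144*v^2 + 1.
Evaluating at (u, v) = (-3, 1/2): E = 1297, F = -216, G = 37.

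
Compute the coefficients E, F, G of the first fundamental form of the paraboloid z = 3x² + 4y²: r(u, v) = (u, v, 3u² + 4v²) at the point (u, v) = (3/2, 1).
E = 82;  F = 72;  G = 65

Partials: r_u = (1, 0, 6*u), r_v = (0, 1, 8*v). As functions of (u, v):
  E = r_u · r_u = 36*u^2 + 1,
  F = r_u · r_v = 48*u*v,
  G = r_v · r_v = 64*v^2 + 1.
Evaluating at (u, v) = (3/2, 1): E = 82, F = 72, G = 65.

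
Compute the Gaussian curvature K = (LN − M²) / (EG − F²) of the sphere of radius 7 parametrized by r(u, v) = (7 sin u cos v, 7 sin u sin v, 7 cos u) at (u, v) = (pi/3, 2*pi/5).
K = 1/49

Coefficients of the first fundamental form: E = 49, F = 0, G = 49*sin(u)^2.
Coefficients of the second fundamental form: L = -7*sin(u)/Abs(sin(u)), M = 0, N = -7*sin(u)^3/Abs(sin(u)).
Assemble K = (LN − M²)/(EG − F²) = 1/49. At (u, v) = (pi/3, 2*pi/5): K = 1/49.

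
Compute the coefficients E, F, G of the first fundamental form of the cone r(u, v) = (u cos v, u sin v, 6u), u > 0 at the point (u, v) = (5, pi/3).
E = 37;  F = 0;  G = 25

Partials: r_u = (cos(v), sin(v), 6), r_v = (-u*sin(v), u*cos(v), 0). As functions of (u, v):
  E = r_u · r_u = 37,
  F = r_u · r_v = 0,
  G = r_v · r_v = u^2.
Evaluating at (u, v) = (5, pi/3): E = 37, F = 0, G = 25.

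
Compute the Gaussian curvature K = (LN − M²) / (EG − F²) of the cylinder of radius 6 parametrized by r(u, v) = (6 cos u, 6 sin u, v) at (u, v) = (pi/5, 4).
K = 0

Coefficients of the first fundamental form: E = 36, F = 0, G = 1.
Coefficients of the second fundamental form: L = -6, M = 0, N = 0.
Assemble K = (LN − M²)/(EG − F²) = 0. At (u, v) = (pi/5, 4): K = 0.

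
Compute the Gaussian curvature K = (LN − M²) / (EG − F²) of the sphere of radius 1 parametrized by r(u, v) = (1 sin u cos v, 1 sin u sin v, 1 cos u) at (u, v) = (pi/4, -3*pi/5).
K = 1

Coefficients of the first fundamental form: E = 1, F = 0, G = sin(u)^2.
Coefficients of the second fundamental form: L = -sin(u)/Abs(sin(u)), M = 0, N = -sin(u)^3/Abs(sin(u)).
Assemble K = (LN − M²)/(EG − F²) = 1. At (u, v) = (pi/4, -3*pi/5): K = 1.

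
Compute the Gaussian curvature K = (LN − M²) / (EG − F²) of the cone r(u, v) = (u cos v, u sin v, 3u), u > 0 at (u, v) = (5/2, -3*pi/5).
K = 0

Coefficients of the first fundamental form: E = 10, F = 0, G = u^2.
Coefficients of the second fundamental form: L = 0, M = 0, N = 3*sqrt(10)*u^2/(10*Abs(u)).
Assemble K = (LN − M²)/(EG − F²) = 0. At (u, v) = (5/2, -3*pi/5): K = 0.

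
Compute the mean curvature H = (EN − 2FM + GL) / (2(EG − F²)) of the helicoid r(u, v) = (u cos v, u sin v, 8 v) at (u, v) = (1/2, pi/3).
H = 0

With E = 1, F = 0, G = u^2 + 64, L = 0, M = -8/sqrt(u^2 + 64), N = 0, assemble
  H = (EN − 2FM + GL) / (2(EG − F²)) = 0.
At (u, v) = (1/2, pi/3): H = 0.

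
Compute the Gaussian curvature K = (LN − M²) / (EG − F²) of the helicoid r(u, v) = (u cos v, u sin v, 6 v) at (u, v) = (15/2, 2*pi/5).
K = -64/15129

Coefficients of the first fundamental form: E = 1, F = 0, G = u^2 + 36.
Coefficients of the second fundamental form: L = 0, M = -6/sqrt(u^2 + 36), N = 0.
Assemble K = (LN − M²)/(EG − F²) = -36/(u^2 + 36)^2. At (u, v) = (15/2, 2*pi/5): K = -64/15129.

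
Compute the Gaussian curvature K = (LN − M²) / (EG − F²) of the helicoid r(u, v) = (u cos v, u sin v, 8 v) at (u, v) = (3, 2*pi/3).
K = -64/5329

Coefficients of the first fundamental form: E = 1, F = 0, G = u^2 + 64.
Coefficients of the second fundamental form: L = 0, M = -8/sqrt(u^2 + 64), N = 0.
Assemble K = (LN − M²)/(EG − F²) = -64/(u^2 + 64)^2. At (u, v) = (3, 2*pi/3): K = -64/5329.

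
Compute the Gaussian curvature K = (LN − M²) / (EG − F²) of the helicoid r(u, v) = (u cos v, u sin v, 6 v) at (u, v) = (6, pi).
K = -1/144

Coefficients of the first fundamental form: E = 1, F = 0, G = u^2 + 36.
Coefficients of the second fundamental form: L = 0, M = -6/sqrt(u^2 + 36), N = 0.
Assemble K = (LN − M²)/(EG − F²) = -36/(u^2 + 36)^2. At (u, v) = (6, pi): K = -1/144.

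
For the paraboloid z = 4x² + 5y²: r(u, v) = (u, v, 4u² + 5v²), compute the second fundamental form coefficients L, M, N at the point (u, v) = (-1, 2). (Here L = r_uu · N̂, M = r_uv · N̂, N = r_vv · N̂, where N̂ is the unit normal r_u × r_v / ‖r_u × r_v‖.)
L = 8*sqrt(465)/465;  M = 0;  N = 2*sqrt(465)/93

Compute the unit normal N̂(u, v) = (-8*u/sqrt(64*u^2 + 100*v^2 + 1), -10*v/sqrt(64*u^2 + 100*v^2 + 1), 1/sqrt(64*u^2 + 100*v^2 + 1)), and the second partials r_uu, r_uv, r_vv. Take dot products:
  L(u, v) = r_uu · N̂ = 8/sqrt(64*u^2 + 100*v^2 + 1),
  M(u, v) = r_uv · N̂ = 0,
  N(u, v) = r_vv · N̂ = 10/sqrt(64*u^2 + 100*v^2 + 1).
Evaluating at (u, v) = (-1, 2):
  L = 8*sqrt(465)/465, M = 0, N = 2*sqrt(465)/93.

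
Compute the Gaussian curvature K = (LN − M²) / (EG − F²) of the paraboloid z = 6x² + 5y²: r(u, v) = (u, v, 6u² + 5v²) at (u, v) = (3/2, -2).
K = 24/105125

Coefficients of the first fundamental form: E = 144*u^2 + 1, F = 120*u*v, G = 100*v^2 + 1.
Coefficients of the second fundamental form: L = 12/sqrt(144*u^2 + 100*v^2 + 1), M = 0, N = 10/sqrt(144*u^2 + 100*v^2 + 1).
Assemble K = (LN − M²)/(EG − F²) = 120/(20736*u^4 + 28800*u^2*v^2 + 288*u^2 + 10000*v^4 + 200*v^2 + 1). At (u, v) = (3/2, -2): K = 24/105125.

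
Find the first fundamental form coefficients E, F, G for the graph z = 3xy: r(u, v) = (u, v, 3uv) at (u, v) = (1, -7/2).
E = 445/4;  F = -63/2;  G = 10

Partials: r_u = (1, 0, 3*v), r_v = (0, 1, 3*u). As functions of (u, v):
  E = r_u · r_u = 9*v^2 + 1,
  F = r_u · r_v = 9*u*v,
  G = r_v · r_v = 9*u^2 + 1.
Evaluating at (u, v) = (1, -7/2): E = 445/4, F = -63/2, G = 10.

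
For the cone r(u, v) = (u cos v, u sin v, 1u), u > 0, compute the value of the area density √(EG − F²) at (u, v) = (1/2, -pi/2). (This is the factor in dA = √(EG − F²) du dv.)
√(EG − F²)|_{(1/2, -pi/2)} = sqrt(2)/2

E = 2, F = 0, G = u^2, so EG − F² = 2*u^2. Taking the positive square root: √(EG − F²) = sqrt(2)*Abs(u). At (u, v) = (1/2, -pi/2): sqrt(2)/2.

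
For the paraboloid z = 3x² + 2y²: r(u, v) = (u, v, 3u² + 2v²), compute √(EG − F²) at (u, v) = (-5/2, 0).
√(EG − F²)|_{(-5/2, 0)} = sqrt(226)

E = 36*u^2 + 1, F = 24*u*v, G = 16*v^2 + 1; EG − F² = 36*u^2 + 16*v^2 + 1; √(EG − F²) = sqrt(36*u^2 + 16*v^2 + 1). At the given point: sqrt(226).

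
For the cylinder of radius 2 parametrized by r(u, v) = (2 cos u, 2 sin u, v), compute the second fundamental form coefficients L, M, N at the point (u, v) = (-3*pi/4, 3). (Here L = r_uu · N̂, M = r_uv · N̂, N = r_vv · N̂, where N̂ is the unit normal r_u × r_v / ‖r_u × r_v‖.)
L = -2;  M = 0;  N = 0

Compute the unit normal N̂(u, v) = (cos(u), sin(u), 0), and the second partials r_uu, r_uv, r_vv. Take dot products:
  L(u, v) = r_uu · N̂ = -2,
  M(u, v) = r_uv · N̂ = 0,
  N(u, v) = r_vv · N̂ = 0.
Evaluating at (u, v) = (-3*pi/4, 3):
  L = -2, M = 0, N = 0.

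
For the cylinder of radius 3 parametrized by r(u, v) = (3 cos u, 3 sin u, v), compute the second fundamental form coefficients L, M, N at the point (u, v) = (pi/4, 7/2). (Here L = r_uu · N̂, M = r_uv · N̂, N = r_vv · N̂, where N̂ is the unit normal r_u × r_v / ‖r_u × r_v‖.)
L = -3;  M = 0;  N = 0

Compute the unit normal N̂(u, v) = (cos(u), sin(u), 0), and the second partials r_uu, r_uv, r_vv. Take dot products:
  L(u, v) = r_uu · N̂ = -3,
  M(u, v) = r_uv · N̂ = 0,
  N(u, v) = r_vv · N̂ = 0.
Evaluating at (u, v) = (pi/4, 7/2):
  L = -3, M = 0, N = 0.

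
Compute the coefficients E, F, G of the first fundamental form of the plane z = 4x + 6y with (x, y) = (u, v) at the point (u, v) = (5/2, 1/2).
E = 17;  F = 24;  G = 37

Partials: r_u = (1, 0, 4), r_v = (0, 1, 6). As functions of (u, v):
  E = r_u · r_u = 17,
  F = r_u · r_v = 24,
  G = r_v · r_v = 37.
Evaluating at (u, v) = (5/2, 1/2): E = 17, F = 24, G = 37.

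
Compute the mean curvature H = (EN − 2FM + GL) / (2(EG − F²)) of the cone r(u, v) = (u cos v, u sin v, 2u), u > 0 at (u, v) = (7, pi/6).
H = sqrt(5)/35

With E = 5, F = 0, G = u^2, L = 0, M = 0, N = 2*sqrt(5)*u^2/(5*Abs(u)), assemble
  H = (EN − 2FM + GL) / (2(EG − F²)) = sqrt(5)/(5*Abs(u)).
At (u, v) = (7, pi/6): H = sqrt(5)/35.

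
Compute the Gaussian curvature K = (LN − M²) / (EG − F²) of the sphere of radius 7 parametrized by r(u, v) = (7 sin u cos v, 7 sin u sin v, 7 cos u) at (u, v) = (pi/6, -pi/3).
K = 1/49

Coefficients of the first fundamental form: E = 49, F = 0, G = 49*sin(u)^2.
Coefficients of the second fundamental form: L = -7*sin(u)/Abs(sin(u)), M = 0, N = -7*sin(u)^3/Abs(sin(u)).
Assemble K = (LN − M²)/(EG − F²) = 1/49. At (u, v) = (pi/6, -pi/3): K = 1/49.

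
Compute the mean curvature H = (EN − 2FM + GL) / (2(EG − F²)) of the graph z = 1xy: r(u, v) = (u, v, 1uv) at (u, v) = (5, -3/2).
H = 60*sqrt(113)/12769

With E = v^2 + 1, F = u*v, G = u^2 + 1, L = 0, M = 1/sqrt(u^2 + v^2 + 1), N = 0, assemble
  H = (EN − 2FM + GL) / (2(EG − F²)) = -u*v/(u^2 + v^2 + 1)^(3/2).
At (u, v) = (5, -3/2): H = 60*sqrt(113)/12769.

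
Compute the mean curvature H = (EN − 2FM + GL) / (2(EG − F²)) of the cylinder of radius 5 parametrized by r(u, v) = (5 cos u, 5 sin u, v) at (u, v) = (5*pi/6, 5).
H = -1/10

With E = 25, F = 0, G = 1, L = -5, M = 0, N = 0, assemble
  H = (EN − 2FM + GL) / (2(EG − F²)) = -1/10.
At (u, v) = (5*pi/6, 5): H = -1/10.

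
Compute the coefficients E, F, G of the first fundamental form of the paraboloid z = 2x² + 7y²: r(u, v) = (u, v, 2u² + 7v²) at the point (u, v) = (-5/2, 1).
E = 101;  F = -140;  G = 197

Partials: r_u = (1, 0, 4*u), r_v = (0, 1, 14*v). As functions of (u, v):
  E = r_u · r_u = 16*u^2 + 1,
  F = r_u · r_v = 56*u*v,
  G = r_v · r_v = 196*v^2 + 1.
Evaluating at (u, v) = (-5/2, 1): E = 101, F = -140, G = 197.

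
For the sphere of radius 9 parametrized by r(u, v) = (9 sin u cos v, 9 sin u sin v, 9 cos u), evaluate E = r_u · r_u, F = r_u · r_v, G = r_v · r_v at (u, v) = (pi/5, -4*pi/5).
E = 81;  F = 0;  G = 405/8 - 81*sqrt(5)/8

Partials: r_u = (9*cos(u)*cos(v), 9*sin(v)*cos(u), -9*sin(u)), r_v = (-9*sin(u)*sin(v), 9*sin(u)*cos(v), 0). As functions of (u, v):
  E = r_u · r_u = 81,
  F = r_u · r_v = 0,
  G = r_v · r_v = 81*sin(u)^2.
Evaluating at (u, v) = (pi/5, -4*pi/5): E = 81, F = 0, G = 405/8 - 81*sqrt(5)/8.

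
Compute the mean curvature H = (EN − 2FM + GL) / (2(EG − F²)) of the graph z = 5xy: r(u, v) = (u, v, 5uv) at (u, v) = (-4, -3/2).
H = -6000*sqrt(1829)/3345241

With E = 25*v^2 + 1, F = 25*u*v, G = 25*u^2 + 1, L = 0, M = 5/sqrt(25*u^2 + 25*v^2 + 1), N = 0, assemble
  H = (EN − 2FM + GL) / (2(EG − F²)) = -125*u*v/(25*u^2 + 25*v^2 + 1)^(3/2).
At (u, v) = (-4, -3/2): H = -6000*sqrt(1829)/3345241.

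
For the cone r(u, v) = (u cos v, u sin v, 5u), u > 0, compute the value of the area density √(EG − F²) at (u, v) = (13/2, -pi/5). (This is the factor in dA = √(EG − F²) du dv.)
√(EG − F²)|_{(13/2, -pi/5)} = 13*sqrt(26)/2

E = 26, F = 0, G = u^2, so EG − F² = 26*u^2. Taking the positive square root: √(EG − F²) = sqrt(26)*Abs(u). At (u, v) = (13/2, -pi/5): 13*sqrt(26)/2.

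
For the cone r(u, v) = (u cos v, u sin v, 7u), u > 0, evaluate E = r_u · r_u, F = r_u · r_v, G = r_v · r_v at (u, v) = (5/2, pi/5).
E = 50;  F = 0;  G = 25/4

Partials: r_u = (cos(v), sin(v), 7), r_v = (-u*sin(v), u*cos(v), 0). As functions of (u, v):
  E = r_u · r_u = 50,
  F = r_u · r_v = 0,
  G = r_v · r_v = u^2.
Evaluating at (u, v) = (5/2, pi/5): E = 50, F = 0, G = 25/4.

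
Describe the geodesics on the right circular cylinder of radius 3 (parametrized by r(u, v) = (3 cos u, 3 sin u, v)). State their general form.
The cylinder is flat (K = 0) and locally isometric to the plane via the development (u, v) ↦ (3 u, v). Geodesics are the pre-images of straight lines: circles (v constant), vertical lines (u constant), and helices (v = c · u + d) for constants c, d.

A right cylinder has E = 3², F = 0, G = 1, so EG − F² = 3², and L = −3, M = N = 0, giving K = (LN − M²)/(EG − F²) = 0 everywhere. A flat surface is locally isometric to the Euclidean plane via the map (u, v) ↦ (3 u, v). Straight lines in the (x̃, ỹ) plane pull back to: (a) horizontal circles (v = const), (b) vertical generators (u = const), and (c) helices (3 u tan θ = v, i.e. v = c · u + d).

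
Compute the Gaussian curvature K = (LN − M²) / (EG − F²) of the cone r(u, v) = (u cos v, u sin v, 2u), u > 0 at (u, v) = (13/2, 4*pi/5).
K = 0

Coefficients of the first fundamental form: E = 5, F = 0, G = u^2.
Coefficients of the second fundamental form: L = 0, M = 0, N = 2*sqrt(5)*u^2/(5*Abs(u)).
Assemble K = (LN − M²)/(EG − F²) = 0. At (u, v) = (13/2, 4*pi/5): K = 0.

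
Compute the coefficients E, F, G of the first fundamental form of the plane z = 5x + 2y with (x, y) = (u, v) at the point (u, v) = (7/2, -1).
E = 26;  F = 10;  G = 5

Partials: r_u = (1, 0, 5), r_v = (0, 1, 2). As functions of (u, v):
  E = r_u · r_u = 26,
  F = r_u · r_v = 10,
  G = r_v · r_v = 5.
Evaluating at (u, v) = (7/2, -1): E = 26, F = 10, G = 5.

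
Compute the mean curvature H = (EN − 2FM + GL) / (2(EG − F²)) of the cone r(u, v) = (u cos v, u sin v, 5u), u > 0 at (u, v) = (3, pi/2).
H = 5*sqrt(26)/156

With E = 26, F = 0, G = u^2, L = 0, M = 0, N = 5*sqrt(26)*u^2/(26*Abs(u)), assemble
  H = (EN − 2FM + GL) / (2(EG − F²)) = 5*sqrt(26)/(52*Abs(u)).
At (u, v) = (3, pi/2): H = 5*sqrt(26)/156.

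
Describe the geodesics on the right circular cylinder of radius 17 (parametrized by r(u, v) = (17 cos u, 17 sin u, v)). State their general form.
The cylinder is flat (K = 0) and locally isometric to the plane via the development (u, v) ↦ (17 u, v). Geodesics are the pre-images of straight lines: circles (v constant), vertical lines (u constant), and helices (v = c · u + d) for constants c, d.

A right cylinder has E = 17², F = 0, G = 1, so EG − F² = 17², and L = −17, M = N = 0, giving K = (LN − M²)/(EG − F²) = 0 everywhere. A flat surface is locally isometric to the Euclidean plane via the map (u, v) ↦ (17 u, v). Straight lines in the (x̃, ỹ) plane pull back to: (a) horizontal circles (v = const), (b) vertical generators (u = const), and (c) helices (17 u tan θ = v, i.e. v = c · u + d).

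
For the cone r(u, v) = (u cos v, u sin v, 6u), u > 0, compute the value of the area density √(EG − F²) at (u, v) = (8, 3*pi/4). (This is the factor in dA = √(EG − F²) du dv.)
√(EG − F²)|_{(8, 3*pi/4)} = 8*sqrt(37)

E = 37, F = 0, G = u^2, so EG − F² = 37*u^2. Taking the positive square root: √(EG − F²) = sqrt(37)*Abs(u). At (u, v) = (8, 3*pi/4): 8*sqrt(37).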